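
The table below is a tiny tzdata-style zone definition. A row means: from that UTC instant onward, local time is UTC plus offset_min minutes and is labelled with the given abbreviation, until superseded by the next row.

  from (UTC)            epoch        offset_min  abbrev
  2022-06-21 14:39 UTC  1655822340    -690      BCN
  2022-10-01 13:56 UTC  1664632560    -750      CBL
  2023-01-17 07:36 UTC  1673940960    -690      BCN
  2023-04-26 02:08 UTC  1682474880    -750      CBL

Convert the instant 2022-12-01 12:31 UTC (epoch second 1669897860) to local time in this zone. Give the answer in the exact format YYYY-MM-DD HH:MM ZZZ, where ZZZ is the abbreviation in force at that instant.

Query: 2022-12-01 12:31 UTC
Rule 2/4 (CBL, -12:30): 2022-10-01 13:56 UTC ≤ query < 2023-01-17 07:36 UTC
12·60 + 31 - 750 = 1 min
1 = 0·1440 + 1; 1 = 0·60 + 1 → 00:01, same day
→ 2022-12-01 00:01 CBL

2022-12-01 00:01 CBL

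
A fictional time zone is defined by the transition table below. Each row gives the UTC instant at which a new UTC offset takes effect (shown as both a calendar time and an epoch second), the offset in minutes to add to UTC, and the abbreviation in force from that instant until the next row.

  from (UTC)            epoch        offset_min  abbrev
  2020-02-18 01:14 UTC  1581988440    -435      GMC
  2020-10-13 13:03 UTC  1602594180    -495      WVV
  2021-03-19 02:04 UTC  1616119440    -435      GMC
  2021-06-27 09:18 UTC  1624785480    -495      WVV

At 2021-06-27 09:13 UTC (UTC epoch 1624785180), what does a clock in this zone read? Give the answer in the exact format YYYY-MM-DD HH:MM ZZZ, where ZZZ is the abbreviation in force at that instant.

Query: 2021-06-27 09:13 UTC
Rule 3/4 (GMC, -07:15): 2021-03-19 02:04 UTC ≤ query < 2021-06-27 09:18 UTC
9·60 + 13 - 435 = 118 min
118 = 0·1440 + 118; 118 = 1·60 + 58 → 01:58, same day
→ 2021-06-27 01:58 GMC

2021-06-27 01:58 GMC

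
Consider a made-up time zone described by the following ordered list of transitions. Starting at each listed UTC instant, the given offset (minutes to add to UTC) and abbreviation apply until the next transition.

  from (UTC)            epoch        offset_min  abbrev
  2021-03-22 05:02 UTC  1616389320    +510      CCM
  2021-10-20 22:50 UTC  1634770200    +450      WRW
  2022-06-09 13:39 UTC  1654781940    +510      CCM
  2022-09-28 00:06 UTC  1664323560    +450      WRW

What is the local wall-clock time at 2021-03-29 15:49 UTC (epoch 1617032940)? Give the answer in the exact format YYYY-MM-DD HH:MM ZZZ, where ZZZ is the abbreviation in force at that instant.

Query: 2021-03-29 15:49 UTC
Rule 1/4 (CCM, +08:30): 2021-03-22 05:02 UTC ≤ query < 2021-10-20 22:50 UTC
15·60 + 49 + 510 = 1459 min
1459 = 1·1440 + 19; 19 = 0·60 + 19 → 00:19, 2021-03-29 + 1 day = 2021-03-30
→ 2021-03-30 00:19 CCM

2021-03-30 00:19 CCM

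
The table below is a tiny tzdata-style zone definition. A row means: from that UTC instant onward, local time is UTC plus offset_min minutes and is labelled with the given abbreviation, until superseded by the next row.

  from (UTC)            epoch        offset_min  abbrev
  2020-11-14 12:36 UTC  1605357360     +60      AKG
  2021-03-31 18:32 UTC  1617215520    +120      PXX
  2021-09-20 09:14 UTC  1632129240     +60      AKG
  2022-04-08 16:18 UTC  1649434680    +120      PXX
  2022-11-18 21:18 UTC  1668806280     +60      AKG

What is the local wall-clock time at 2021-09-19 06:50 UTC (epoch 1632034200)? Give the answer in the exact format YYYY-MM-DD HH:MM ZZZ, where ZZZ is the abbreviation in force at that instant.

Query: 2021-09-19 06:50 UTC
Rule 2/5 (PXX, +02:00): 2021-03-31 18:32 UTC ≤ query < 2021-09-20 09:14 UTC
6·60 + 50 + 120 = 530 min
530 = 0·1440 + 530; 530 = 8·60 + 50 → 08:50, same day
→ 2021-09-19 08:50 PXX

2021-09-19 08:50 PXX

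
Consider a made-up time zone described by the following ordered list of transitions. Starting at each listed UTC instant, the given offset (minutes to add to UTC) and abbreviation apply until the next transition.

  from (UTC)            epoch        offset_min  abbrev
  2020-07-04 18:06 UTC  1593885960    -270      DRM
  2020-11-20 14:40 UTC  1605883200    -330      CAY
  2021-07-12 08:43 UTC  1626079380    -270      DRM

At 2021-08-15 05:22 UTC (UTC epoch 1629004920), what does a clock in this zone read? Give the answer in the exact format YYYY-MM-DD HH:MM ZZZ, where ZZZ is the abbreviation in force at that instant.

Query: 2021-08-15 05:22 UTC
Rule 3/3 (DRM, -04:30): 2021-07-12 08:43 UTC ≤ query < +∞
5·60 + 22 - 270 = 52 min
52 = 0·1440 + 52; 52 = 0·60 + 52 → 00:52, same day
→ 2021-08-15 00:52 DRM

2021-08-15 00:52 DRM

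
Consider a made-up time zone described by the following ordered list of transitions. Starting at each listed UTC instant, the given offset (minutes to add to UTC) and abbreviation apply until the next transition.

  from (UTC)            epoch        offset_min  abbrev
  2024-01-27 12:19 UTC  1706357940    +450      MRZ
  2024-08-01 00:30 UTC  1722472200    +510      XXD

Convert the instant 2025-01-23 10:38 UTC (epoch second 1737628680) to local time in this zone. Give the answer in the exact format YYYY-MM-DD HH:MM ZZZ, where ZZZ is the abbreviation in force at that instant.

Query: 2025-01-23 10:38 UTC
Rule 2/2 (XXD, +08:30): 2024-08-01 00:30 UTC ≤ query < +∞
10·60 + 38 + 510 = 1148 min
1148 = 0·1440 + 1148; 1148 = 19·60 + 8 → 19:08, same day
→ 2025-01-23 19:08 XXD

2025-01-23 19:08 XXD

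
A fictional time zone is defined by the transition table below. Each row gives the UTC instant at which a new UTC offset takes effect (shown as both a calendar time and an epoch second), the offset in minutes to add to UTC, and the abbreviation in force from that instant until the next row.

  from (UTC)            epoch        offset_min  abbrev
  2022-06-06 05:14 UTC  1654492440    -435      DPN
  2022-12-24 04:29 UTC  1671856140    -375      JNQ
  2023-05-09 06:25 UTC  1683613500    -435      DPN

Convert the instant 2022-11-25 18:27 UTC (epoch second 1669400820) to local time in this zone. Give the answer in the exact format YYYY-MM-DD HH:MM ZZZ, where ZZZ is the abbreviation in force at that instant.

Query: 2022-11-25 18:27 UTC
Rule 1/3 (DPN, -07:15): 2022-06-06 05:14 UTC ≤ query < 2022-12-24 04:29 UTC
18·60 + 27 - 435 = 672 min
672 = 0·1440 + 672; 672 = 11·60 + 12 → 11:12, same day
→ 2022-11-25 11:12 DPN

2022-11-25 11:12 DPN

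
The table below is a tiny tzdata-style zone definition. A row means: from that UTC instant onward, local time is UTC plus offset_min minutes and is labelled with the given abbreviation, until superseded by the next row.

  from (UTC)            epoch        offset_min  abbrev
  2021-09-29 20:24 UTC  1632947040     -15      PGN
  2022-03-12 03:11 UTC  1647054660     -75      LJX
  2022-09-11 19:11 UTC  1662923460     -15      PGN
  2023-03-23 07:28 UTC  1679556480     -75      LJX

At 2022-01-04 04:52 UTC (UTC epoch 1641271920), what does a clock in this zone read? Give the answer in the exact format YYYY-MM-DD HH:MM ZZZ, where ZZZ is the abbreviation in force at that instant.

Query: 2022-01-04 04:52 UTC
Rule 1/4 (PGN, -00:15): 2021-09-29 20:24 UTC ≤ query < 2022-03-12 03:11 UTC
4·60 + 52 - 15 = 277 min
277 = 0·1440 + 277; 277 = 4·60 + 37 → 04:37, same day
→ 2022-01-04 04:37 PGN

2022-01-04 04:37 PGN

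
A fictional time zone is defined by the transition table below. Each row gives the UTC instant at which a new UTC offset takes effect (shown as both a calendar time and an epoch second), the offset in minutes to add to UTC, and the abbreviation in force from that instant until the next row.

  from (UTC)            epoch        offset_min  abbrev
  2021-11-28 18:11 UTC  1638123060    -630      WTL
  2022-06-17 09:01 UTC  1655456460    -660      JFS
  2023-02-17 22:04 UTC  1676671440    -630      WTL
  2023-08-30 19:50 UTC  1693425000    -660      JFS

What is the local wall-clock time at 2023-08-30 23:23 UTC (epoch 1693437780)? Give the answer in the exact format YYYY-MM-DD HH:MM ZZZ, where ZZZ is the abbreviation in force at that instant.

Query: 2023-08-30 23:23 UTC
Rule 4/4 (JFS, -11:00): 2023-08-30 19:50 UTC ≤ query < +∞
23·60 + 23 - 660 = 743 min
743 = 0·1440 + 743; 743 = 12·60 + 23 → 12:23, same day
→ 2023-08-30 12:23 JFS

2023-08-30 12:23 JFS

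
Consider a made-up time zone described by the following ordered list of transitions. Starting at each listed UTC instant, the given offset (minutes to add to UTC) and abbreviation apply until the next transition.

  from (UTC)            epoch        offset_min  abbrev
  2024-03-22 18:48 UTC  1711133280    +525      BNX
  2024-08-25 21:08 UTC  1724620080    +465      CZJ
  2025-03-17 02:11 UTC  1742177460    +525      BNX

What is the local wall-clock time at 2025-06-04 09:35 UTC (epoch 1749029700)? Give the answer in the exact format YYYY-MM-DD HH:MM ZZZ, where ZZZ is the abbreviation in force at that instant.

2025-06-04 18:20 BNX

Query: 2025-06-04 09:35 UTC
Rule 3/3 (BNX, +08:45): 2025-03-17 02:11 UTC ≤ query < +∞
9·60 + 35 + 525 = 1100 min
1100 = 0·1440 + 1100; 1100 = 18·60 + 20 → 18:20, same day
→ 2025-06-04 18:20 BNX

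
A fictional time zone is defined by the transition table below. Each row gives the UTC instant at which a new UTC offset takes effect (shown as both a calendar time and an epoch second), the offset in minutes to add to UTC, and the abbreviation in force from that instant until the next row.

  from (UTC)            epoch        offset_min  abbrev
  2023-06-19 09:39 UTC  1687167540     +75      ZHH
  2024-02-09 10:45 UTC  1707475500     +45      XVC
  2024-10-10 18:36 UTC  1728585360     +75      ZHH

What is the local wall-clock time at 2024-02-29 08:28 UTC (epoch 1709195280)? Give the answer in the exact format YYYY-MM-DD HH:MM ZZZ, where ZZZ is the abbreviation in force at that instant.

2024-02-29 09:13 XVC

Query: 2024-02-29 08:28 UTC
Rule 2/3 (XVC, +00:45): 2024-02-09 10:45 UTC ≤ query < 2024-10-10 18:36 UTC
8·60 + 28 + 45 = 553 min
553 = 0·1440 + 553; 553 = 9·60 + 13 → 09:13, same day
→ 2024-02-29 09:13 XVC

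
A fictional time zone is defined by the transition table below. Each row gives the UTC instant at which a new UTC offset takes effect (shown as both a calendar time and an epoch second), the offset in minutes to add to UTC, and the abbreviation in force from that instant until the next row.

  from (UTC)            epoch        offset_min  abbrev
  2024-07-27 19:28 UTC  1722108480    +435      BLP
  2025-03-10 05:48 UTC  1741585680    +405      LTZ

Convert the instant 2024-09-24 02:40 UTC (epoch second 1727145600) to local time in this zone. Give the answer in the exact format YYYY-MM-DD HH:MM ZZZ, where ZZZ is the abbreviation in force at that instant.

Query: 2024-09-24 02:40 UTC
Rule 1/2 (BLP, +07:15): 2024-07-27 19:28 UTC ≤ query < 2025-03-10 05:48 UTC
2·60 + 40 + 435 = 595 min
595 = 0·1440 + 595; 595 = 9·60 + 55 → 09:55, same day
→ 2024-09-24 09:55 BLP

2024-09-24 09:55 BLP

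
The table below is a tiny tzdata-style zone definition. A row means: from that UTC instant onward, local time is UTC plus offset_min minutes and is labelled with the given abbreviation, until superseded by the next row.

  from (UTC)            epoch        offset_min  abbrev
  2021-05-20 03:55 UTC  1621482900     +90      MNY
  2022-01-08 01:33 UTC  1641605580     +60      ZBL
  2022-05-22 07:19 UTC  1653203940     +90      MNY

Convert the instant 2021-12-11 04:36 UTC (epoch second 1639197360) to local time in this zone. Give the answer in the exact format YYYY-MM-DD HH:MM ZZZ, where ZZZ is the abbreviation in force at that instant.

Query: 2021-12-11 04:36 UTC
Rule 1/3 (MNY, +01:30): 2021-05-20 03:55 UTC ≤ query < 2022-01-08 01:33 UTC
4·60 + 36 + 90 = 366 min
366 = 0·1440 + 366; 366 = 6·60 + 6 → 06:06, same day
→ 2021-12-11 06:06 MNY

2021-12-11 06:06 MNY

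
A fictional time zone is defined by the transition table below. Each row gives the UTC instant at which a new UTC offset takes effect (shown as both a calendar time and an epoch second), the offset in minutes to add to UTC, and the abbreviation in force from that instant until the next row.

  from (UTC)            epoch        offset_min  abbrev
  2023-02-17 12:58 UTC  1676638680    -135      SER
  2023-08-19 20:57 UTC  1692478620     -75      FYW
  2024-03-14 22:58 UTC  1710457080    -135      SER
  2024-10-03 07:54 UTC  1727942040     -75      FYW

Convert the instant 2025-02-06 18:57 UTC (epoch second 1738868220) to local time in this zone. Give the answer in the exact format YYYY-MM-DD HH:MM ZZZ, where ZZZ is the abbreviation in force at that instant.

2025-02-06 17:42 FYW

Query: 2025-02-06 18:57 UTC
Rule 4/4 (FYW, -01:15): 2024-10-03 07:54 UTC ≤ query < +∞
18·60 + 57 - 75 = 1062 min
1062 = 0·1440 + 1062; 1062 = 17·60 + 42 → 17:42, same day
→ 2025-02-06 17:42 FYW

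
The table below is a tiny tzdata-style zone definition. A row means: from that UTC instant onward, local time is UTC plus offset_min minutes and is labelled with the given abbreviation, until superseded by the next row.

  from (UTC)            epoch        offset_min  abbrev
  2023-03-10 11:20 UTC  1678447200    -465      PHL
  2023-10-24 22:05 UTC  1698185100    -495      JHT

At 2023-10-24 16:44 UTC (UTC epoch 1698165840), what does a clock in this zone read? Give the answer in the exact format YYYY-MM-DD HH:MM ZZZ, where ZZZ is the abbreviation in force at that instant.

Query: 2023-10-24 16:44 UTC
Rule 1/2 (PHL, -07:45): 2023-03-10 11:20 UTC ≤ query < 2023-10-24 22:05 UTC
16·60 + 44 - 465 = 539 min
539 = 0·1440 + 539; 539 = 8·60 + 59 → 08:59, same day
→ 2023-10-24 08:59 PHL

2023-10-24 08:59 PHL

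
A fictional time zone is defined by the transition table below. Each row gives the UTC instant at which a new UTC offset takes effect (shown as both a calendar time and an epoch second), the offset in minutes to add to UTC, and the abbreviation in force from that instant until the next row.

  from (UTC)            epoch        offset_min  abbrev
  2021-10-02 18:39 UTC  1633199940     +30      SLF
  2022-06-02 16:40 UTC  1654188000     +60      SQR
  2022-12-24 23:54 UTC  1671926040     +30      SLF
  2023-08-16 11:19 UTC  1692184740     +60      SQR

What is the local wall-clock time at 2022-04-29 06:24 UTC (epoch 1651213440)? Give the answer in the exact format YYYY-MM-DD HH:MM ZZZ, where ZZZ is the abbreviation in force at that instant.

2022-04-29 06:54 SLF

Query: 2022-04-29 06:24 UTC
Rule 1/4 (SLF, +00:30): 2021-10-02 18:39 UTC ≤ query < 2022-06-02 16:40 UTC
6·60 + 24 + 30 = 414 min
414 = 0·1440 + 414; 414 = 6·60 + 54 → 06:54, same day
→ 2022-04-29 06:54 SLF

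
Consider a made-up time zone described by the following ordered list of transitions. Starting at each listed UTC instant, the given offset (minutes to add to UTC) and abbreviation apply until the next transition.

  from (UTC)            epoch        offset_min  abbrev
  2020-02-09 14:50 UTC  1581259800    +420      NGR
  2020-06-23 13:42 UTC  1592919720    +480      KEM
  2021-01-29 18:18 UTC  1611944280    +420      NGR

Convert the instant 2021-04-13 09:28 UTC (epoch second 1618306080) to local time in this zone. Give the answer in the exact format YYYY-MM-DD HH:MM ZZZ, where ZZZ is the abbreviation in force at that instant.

2021-04-13 16:28 NGR

Query: 2021-04-13 09:28 UTC
Rule 3/3 (NGR, +07:00): 2021-01-29 18:18 UTC ≤ query < +∞
9·60 + 28 + 420 = 988 min
988 = 0·1440 + 988; 988 = 16·60 + 28 → 16:28, same day
→ 2021-04-13 16:28 NGR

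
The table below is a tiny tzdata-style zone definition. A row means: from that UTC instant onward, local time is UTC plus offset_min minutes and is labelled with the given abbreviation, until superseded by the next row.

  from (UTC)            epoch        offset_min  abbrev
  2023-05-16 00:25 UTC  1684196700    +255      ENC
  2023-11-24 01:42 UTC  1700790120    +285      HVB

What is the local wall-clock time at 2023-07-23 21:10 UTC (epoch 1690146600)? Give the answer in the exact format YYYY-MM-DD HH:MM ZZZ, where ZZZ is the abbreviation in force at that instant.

2023-07-24 01:25 ENC

Query: 2023-07-23 21:10 UTC
Rule 1/2 (ENC, +04:15): 2023-05-16 00:25 UTC ≤ query < 2023-11-24 01:42 UTC
21·60 + 10 + 255 = 1525 min
1525 = 1·1440 + 85; 85 = 1·60 + 25 → 01:25, 2023-07-23 + 1 day = 2023-07-24
→ 2023-07-24 01:25 ENC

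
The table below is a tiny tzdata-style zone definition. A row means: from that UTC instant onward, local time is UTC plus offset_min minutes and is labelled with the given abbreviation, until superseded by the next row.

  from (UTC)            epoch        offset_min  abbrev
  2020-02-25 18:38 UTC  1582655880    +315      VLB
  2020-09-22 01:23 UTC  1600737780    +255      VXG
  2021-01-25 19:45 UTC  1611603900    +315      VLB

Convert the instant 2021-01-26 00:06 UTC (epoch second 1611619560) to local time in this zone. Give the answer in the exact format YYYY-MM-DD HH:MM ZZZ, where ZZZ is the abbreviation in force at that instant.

Query: 2021-01-26 00:06 UTC
Rule 3/3 (VLB, +05:15): 2021-01-25 19:45 UTC ≤ query < +∞
0·60 + 6 + 315 = 321 min
321 = 0·1440 + 321; 321 = 5·60 + 21 → 05:21, same day
→ 2021-01-26 05:21 VLB

2021-01-26 05:21 VLB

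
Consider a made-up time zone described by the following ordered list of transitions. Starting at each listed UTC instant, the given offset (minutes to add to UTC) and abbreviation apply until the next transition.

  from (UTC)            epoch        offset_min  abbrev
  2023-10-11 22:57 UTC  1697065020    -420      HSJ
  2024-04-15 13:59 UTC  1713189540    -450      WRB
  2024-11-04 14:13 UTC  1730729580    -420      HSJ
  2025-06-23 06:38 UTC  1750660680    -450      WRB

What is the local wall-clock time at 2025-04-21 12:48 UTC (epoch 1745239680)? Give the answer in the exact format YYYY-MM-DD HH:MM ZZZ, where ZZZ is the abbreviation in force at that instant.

Query: 2025-04-21 12:48 UTC
Rule 3/4 (HSJ, -07:00): 2024-11-04 14:13 UTC ≤ query < 2025-06-23 06:38 UTC
12·60 + 48 - 420 = 348 min
348 = 0·1440 + 348; 348 = 5·60 + 48 → 05:48, same day
→ 2025-04-21 05:48 HSJ

2025-04-21 05:48 HSJ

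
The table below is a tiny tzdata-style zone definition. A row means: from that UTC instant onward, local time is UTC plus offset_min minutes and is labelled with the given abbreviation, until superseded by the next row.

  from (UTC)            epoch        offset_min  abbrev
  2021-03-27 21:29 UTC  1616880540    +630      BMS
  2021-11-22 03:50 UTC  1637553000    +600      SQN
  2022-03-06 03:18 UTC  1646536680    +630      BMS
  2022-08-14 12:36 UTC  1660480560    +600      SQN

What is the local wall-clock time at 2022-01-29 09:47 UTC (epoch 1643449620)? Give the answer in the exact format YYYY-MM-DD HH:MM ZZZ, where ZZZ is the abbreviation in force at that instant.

Query: 2022-01-29 09:47 UTC
Rule 2/4 (SQN, +10:00): 2021-11-22 03:50 UTC ≤ query < 2022-03-06 03:18 UTC
9·60 + 47 + 600 = 1187 min
1187 = 0·1440 + 1187; 1187 = 19·60 + 47 → 19:47, same day
→ 2022-01-29 19:47 SQN

2022-01-29 19:47 SQN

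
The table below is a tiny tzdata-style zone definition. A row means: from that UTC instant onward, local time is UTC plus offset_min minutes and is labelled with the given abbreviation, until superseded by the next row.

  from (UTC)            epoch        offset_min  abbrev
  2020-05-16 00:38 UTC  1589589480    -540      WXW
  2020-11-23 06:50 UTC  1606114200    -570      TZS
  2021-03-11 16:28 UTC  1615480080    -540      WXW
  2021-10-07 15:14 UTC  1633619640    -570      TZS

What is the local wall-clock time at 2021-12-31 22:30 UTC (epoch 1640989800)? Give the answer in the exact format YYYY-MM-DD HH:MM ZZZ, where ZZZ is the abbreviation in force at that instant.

Query: 2021-12-31 22:30 UTC
Rule 4/4 (TZS, -09:30): 2021-10-07 15:14 UTC ≤ query < +∞
22·60 + 30 - 570 = 780 min
780 = 0·1440 + 780; 780 = 13·60 + 0 → 13:00, same day
→ 2021-12-31 13:00 TZS

2021-12-31 13:00 TZS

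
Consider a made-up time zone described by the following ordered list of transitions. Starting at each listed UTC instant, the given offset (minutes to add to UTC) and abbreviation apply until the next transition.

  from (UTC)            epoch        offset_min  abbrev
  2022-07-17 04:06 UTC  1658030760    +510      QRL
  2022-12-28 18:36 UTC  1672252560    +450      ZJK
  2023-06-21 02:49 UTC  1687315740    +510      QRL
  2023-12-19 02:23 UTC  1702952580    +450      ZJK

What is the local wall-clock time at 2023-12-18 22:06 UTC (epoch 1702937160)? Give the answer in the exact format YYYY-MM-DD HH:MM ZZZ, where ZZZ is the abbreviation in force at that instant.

2023-12-19 06:36 QRL

Query: 2023-12-18 22:06 UTC
Rule 3/4 (QRL, +08:30): 2023-06-21 02:49 UTC ≤ query < 2023-12-19 02:23 UTC
22·60 + 6 + 510 = 1836 min
1836 = 1·1440 + 396; 396 = 6·60 + 36 → 06:36, 2023-12-18 + 1 day = 2023-12-19
→ 2023-12-19 06:36 QRL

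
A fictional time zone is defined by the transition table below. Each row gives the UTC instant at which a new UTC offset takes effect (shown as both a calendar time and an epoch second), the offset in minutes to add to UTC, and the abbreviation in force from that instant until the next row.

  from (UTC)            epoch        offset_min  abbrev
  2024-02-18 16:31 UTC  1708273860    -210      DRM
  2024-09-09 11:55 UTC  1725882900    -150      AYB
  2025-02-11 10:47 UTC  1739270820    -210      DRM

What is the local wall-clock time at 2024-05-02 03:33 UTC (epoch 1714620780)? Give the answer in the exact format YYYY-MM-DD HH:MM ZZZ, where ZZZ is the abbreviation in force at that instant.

Query: 2024-05-02 03:33 UTC
Rule 1/3 (DRM, -03:30): 2024-02-18 16:31 UTC ≤ query < 2024-09-09 11:55 UTC
3·60 + 33 - 210 = 3 min
3 = 0·1440 + 3; 3 = 0·60 + 3 → 00:03, same day
→ 2024-05-02 00:03 DRM

2024-05-02 00:03 DRM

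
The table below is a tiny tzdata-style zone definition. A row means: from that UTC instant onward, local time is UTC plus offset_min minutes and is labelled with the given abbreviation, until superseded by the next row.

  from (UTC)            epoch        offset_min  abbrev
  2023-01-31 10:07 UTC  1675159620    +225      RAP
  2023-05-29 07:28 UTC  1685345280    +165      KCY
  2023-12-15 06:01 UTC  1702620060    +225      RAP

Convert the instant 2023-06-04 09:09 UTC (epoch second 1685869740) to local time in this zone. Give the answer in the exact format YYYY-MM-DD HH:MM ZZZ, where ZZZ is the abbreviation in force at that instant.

Query: 2023-06-04 09:09 UTC
Rule 2/3 (KCY, +02:45): 2023-05-29 07:28 UTC ≤ query < 2023-12-15 06:01 UTC
9·60 + 9 + 165 = 714 min
714 = 0·1440 + 714; 714 = 11·60 + 54 → 11:54, same day
→ 2023-06-04 11:54 KCY

2023-06-04 11:54 KCY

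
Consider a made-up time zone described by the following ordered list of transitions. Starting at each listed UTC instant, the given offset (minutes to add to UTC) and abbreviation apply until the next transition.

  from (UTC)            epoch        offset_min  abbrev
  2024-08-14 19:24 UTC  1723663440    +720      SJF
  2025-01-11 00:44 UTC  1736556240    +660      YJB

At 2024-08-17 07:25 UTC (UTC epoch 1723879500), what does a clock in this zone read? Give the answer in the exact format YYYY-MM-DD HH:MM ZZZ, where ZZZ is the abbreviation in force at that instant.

2024-08-17 19:25 SJF

Query: 2024-08-17 07:25 UTC
Rule 1/2 (SJF, +12:00): 2024-08-14 19:24 UTC ≤ query < 2025-01-11 00:44 UTC
7·60 + 25 + 720 = 1165 min
1165 = 0·1440 + 1165; 1165 = 19·60 + 25 → 19:25, same day
→ 2024-08-17 19:25 SJF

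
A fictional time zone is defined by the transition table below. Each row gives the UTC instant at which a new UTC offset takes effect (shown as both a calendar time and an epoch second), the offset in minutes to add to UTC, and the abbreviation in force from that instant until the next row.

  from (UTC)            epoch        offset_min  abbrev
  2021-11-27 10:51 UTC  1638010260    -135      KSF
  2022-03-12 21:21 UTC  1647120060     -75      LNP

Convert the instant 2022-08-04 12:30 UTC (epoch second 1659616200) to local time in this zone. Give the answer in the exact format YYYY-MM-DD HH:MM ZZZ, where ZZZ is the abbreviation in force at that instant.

2022-08-04 11:15 LNP

Query: 2022-08-04 12:30 UTC
Rule 2/2 (LNP, -01:15): 2022-03-12 21:21 UTC ≤ query < +∞
12·60 + 30 - 75 = 675 min
675 = 0·1440 + 675; 675 = 11·60 + 15 → 11:15, same day
→ 2022-08-04 11:15 LNP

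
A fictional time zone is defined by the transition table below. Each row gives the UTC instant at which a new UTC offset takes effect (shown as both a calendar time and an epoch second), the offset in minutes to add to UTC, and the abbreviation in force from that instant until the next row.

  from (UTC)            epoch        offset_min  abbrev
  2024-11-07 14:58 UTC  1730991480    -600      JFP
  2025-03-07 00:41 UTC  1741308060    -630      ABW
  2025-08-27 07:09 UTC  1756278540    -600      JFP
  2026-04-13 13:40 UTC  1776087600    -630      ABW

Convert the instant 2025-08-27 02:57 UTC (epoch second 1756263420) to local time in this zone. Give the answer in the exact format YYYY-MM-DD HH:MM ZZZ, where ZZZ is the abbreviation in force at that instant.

2025-08-26 16:27 ABW

Query: 2025-08-27 02:57 UTC
Rule 2/4 (ABW, -10:30): 2025-03-07 00:41 UTC ≤ query < 2025-08-27 07:09 UTC
2·60 + 57 - 630 = -453 min
-453 = -1·1440 + 987; 987 = 16·60 + 27 → 16:27, 2025-08-27 - 1 day = 2025-08-26
→ 2025-08-26 16:27 ABW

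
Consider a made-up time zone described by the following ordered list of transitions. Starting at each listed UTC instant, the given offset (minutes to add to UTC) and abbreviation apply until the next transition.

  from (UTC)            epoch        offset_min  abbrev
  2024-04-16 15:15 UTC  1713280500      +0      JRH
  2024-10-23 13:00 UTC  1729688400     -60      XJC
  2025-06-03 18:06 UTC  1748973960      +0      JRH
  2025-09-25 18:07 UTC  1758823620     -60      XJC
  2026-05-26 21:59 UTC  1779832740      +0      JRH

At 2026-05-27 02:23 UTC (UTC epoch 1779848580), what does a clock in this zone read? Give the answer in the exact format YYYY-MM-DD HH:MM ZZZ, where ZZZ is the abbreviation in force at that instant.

Query: 2026-05-27 02:23 UTC
Rule 5/5 (JRH, +00:00): 2026-05-26 21:59 UTC ≤ query < +∞
2·60 + 23 + 0 = 143 min
143 = 0·1440 + 143; 143 = 2·60 + 23 → 02:23, same day
→ 2026-05-27 02:23 JRH

2026-05-27 02:23 JRH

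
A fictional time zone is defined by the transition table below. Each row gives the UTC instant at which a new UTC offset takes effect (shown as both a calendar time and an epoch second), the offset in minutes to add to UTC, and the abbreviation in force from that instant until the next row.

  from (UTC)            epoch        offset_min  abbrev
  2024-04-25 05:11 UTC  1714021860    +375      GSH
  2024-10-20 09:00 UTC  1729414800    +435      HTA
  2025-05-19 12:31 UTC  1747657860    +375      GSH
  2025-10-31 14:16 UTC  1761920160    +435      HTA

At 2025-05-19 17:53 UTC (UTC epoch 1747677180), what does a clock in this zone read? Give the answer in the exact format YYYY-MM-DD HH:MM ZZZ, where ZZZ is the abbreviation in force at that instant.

2025-05-20 00:08 GSH

Query: 2025-05-19 17:53 UTC
Rule 3/4 (GSH, +06:15): 2025-05-19 12:31 UTC ≤ query < 2025-10-31 14:16 UTC
17·60 + 53 + 375 = 1448 min
1448 = 1·1440 + 8; 8 = 0·60 + 8 → 00:08, 2025-05-19 + 1 day = 2025-05-20
→ 2025-05-20 00:08 GSH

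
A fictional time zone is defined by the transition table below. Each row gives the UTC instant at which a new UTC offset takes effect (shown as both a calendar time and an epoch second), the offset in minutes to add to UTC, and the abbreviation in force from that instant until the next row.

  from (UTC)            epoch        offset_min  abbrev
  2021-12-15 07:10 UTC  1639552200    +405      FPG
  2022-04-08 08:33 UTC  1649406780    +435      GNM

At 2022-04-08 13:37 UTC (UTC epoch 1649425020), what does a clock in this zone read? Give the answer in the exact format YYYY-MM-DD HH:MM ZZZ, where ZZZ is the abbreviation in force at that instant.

2022-04-08 20:52 GNM

Query: 2022-04-08 13:37 UTC
Rule 2/2 (GNM, +07:15): 2022-04-08 08:33 UTC ≤ query < +∞
13·60 + 37 + 435 = 1252 min
1252 = 0·1440 + 1252; 1252 = 20·60 + 52 → 20:52, same day
→ 2022-04-08 20:52 GNM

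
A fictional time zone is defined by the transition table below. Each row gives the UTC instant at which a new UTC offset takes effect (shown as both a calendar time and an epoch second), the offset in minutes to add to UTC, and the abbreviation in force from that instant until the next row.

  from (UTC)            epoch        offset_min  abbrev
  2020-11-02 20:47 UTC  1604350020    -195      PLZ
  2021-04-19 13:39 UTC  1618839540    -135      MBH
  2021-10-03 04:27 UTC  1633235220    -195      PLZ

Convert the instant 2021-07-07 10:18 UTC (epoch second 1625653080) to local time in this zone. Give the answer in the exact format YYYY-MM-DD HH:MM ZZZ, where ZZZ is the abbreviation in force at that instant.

2021-07-07 08:03 MBH

Query: 2021-07-07 10:18 UTC
Rule 2/3 (MBH, -02:15): 2021-04-19 13:39 UTC ≤ query < 2021-10-03 04:27 UTC
10·60 + 18 - 135 = 483 min
483 = 0·1440 + 483; 483 = 8·60 + 3 → 08:03, same day
→ 2021-07-07 08:03 MBH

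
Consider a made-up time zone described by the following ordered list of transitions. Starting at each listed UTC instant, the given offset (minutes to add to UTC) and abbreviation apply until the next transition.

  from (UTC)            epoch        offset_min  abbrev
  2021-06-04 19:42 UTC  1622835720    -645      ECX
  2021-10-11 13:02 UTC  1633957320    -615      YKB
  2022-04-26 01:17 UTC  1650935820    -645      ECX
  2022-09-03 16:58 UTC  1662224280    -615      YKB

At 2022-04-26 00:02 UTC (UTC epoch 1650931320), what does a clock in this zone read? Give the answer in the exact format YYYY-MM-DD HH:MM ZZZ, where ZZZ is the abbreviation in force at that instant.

Query: 2022-04-26 00:02 UTC
Rule 2/4 (YKB, -10:15): 2021-10-11 13:02 UTC ≤ query < 2022-04-26 01:17 UTC
0·60 + 2 - 615 = -613 min
-613 = -1·1440 + 827; 827 = 13·60 + 47 → 13:47, 2022-04-26 - 1 day = 2022-04-25
→ 2022-04-25 13:47 YKB

2022-04-25 13:47 YKB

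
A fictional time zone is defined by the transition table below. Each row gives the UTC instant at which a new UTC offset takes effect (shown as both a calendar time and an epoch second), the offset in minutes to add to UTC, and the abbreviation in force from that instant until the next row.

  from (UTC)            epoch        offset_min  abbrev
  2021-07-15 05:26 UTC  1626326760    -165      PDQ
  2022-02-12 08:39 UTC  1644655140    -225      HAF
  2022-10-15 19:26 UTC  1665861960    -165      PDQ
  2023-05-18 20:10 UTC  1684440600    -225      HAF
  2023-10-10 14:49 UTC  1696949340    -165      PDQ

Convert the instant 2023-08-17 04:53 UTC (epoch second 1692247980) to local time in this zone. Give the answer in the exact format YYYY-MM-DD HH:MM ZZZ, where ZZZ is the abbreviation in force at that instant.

Query: 2023-08-17 04:53 UTC
Rule 4/5 (HAF, -03:45): 2023-05-18 20:10 UTC ≤ query < 2023-10-10 14:49 UTC
4·60 + 53 - 225 = 68 min
68 = 0·1440 + 68; 68 = 1·60 + 8 → 01:08, same day
→ 2023-08-17 01:08 HAF

2023-08-17 01:08 HAF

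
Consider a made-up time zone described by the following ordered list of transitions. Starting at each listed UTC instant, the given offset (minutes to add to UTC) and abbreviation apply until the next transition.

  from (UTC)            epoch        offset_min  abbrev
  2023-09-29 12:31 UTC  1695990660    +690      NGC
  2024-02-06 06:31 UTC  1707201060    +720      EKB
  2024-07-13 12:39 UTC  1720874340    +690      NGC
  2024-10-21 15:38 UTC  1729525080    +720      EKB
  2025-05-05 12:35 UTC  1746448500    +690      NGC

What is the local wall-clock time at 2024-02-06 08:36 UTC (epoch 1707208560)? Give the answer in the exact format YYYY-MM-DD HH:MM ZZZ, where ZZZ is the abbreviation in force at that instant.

2024-02-06 20:36 EKB

Query: 2024-02-06 08:36 UTC
Rule 2/5 (EKB, +12:00): 2024-02-06 06:31 UTC ≤ query < 2024-07-13 12:39 UTC
8·60 + 36 + 720 = 1236 min
1236 = 0·1440 + 1236; 1236 = 20·60 + 36 → 20:36, same day
→ 2024-02-06 20:36 EKB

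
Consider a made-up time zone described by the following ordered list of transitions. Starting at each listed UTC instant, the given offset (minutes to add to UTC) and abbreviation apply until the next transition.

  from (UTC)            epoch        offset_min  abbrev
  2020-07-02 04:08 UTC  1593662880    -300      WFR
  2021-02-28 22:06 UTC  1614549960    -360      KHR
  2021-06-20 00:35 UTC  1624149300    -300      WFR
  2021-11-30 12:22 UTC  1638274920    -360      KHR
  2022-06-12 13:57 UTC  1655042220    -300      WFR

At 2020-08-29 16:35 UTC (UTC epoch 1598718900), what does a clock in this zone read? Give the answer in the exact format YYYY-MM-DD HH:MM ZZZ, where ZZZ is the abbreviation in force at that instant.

2020-08-29 11:35 WFR

Query: 2020-08-29 16:35 UTC
Rule 1/5 (WFR, -05:00): 2020-07-02 04:08 UTC ≤ query < 2021-02-28 22:06 UTC
16·60 + 35 - 300 = 695 min
695 = 0·1440 + 695; 695 = 11·60 + 35 → 11:35, same day
→ 2020-08-29 11:35 WFR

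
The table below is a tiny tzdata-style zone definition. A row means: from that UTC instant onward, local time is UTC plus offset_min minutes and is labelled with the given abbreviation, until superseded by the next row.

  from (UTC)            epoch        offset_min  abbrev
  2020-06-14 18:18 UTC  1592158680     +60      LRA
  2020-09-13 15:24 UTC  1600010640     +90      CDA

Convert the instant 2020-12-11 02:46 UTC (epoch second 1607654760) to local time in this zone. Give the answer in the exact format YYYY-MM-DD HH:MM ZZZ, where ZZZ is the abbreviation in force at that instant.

2020-12-11 04:16 CDA

Query: 2020-12-11 02:46 UTC
Rule 2/2 (CDA, +01:30): 2020-09-13 15:24 UTC ≤ query < +∞
2·60 + 46 + 90 = 256 min
256 = 0·1440 + 256; 256 = 4·60 + 16 → 04:16, same day
→ 2020-12-11 04:16 CDA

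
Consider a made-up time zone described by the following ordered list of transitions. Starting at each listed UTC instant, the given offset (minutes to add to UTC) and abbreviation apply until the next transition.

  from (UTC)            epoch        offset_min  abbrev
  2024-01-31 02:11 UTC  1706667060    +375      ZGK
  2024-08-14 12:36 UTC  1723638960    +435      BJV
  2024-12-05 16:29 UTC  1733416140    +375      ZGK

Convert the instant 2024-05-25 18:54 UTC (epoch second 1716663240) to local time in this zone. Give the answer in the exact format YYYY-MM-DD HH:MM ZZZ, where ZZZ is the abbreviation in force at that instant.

2024-05-26 01:09 ZGK

Query: 2024-05-25 18:54 UTC
Rule 1/3 (ZGK, +06:15): 2024-01-31 02:11 UTC ≤ query < 2024-08-14 12:36 UTC
18·60 + 54 + 375 = 1509 min
1509 = 1·1440 + 69; 69 = 1·60 + 9 → 01:09, 2024-05-25 + 1 day = 2024-05-26
→ 2024-05-26 01:09 ZGK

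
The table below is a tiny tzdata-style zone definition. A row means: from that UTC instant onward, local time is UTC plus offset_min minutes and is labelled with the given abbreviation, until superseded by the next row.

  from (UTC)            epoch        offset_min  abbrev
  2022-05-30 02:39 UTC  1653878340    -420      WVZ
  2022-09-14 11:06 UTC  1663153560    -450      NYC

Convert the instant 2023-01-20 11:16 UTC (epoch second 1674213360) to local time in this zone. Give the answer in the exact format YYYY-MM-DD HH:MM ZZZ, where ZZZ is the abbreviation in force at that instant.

2023-01-20 03:46 NYC

Query: 2023-01-20 11:16 UTC
Rule 2/2 (NYC, -07:30): 2022-09-14 11:06 UTC ≤ query < +∞
11·60 + 16 - 450 = 226 min
226 = 0·1440 + 226; 226 = 3·60 + 46 → 03:46, same day
→ 2023-01-20 03:46 NYC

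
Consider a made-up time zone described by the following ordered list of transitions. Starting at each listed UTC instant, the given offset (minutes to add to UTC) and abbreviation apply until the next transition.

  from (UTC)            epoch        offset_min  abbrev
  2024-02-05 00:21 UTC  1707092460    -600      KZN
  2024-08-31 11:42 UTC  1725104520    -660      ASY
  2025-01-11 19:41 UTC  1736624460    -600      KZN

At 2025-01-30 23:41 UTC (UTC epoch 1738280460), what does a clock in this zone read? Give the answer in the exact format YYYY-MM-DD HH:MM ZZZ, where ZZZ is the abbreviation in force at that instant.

Query: 2025-01-30 23:41 UTC
Rule 3/3 (KZN, -10:00): 2025-01-11 19:41 UTC ≤ query < +∞
23·60 + 41 - 600 = 821 min
821 = 0·1440 + 821; 821 = 13·60 + 41 → 13:41, same day
→ 2025-01-30 13:41 KZN

2025-01-30 13:41 KZN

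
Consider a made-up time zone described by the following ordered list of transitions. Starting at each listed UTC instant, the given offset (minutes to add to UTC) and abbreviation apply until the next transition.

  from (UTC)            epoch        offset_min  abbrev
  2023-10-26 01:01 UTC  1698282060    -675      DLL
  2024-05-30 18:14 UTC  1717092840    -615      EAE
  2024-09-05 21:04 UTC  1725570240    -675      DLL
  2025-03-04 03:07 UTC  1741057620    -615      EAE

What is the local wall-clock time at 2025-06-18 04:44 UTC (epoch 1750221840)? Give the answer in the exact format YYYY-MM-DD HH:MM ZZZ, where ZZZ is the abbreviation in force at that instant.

Query: 2025-06-18 04:44 UTC
Rule 4/4 (EAE, -10:15): 2025-03-04 03:07 UTC ≤ query < +∞
4·60 + 44 - 615 = -331 min
-331 = -1·1440 + 1109; 1109 = 18·60 + 29 → 18:29, 2025-06-18 - 1 day = 2025-06-17
→ 2025-06-17 18:29 EAE

2025-06-17 18:29 EAE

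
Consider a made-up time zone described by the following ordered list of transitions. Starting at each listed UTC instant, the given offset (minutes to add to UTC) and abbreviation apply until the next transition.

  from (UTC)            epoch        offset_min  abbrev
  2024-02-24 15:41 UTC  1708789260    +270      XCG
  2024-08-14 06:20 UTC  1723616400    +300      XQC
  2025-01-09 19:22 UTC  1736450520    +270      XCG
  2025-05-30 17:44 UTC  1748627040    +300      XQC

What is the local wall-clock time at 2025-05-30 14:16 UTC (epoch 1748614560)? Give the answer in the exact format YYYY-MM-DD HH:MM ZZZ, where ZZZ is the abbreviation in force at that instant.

2025-05-30 18:46 XCG

Query: 2025-05-30 14:16 UTC
Rule 3/4 (XCG, +04:30): 2025-01-09 19:22 UTC ≤ query < 2025-05-30 17:44 UTC
14·60 + 16 + 270 = 1126 min
1126 = 0·1440 + 1126; 1126 = 18·60 + 46 → 18:46, same day
→ 2025-05-30 18:46 XCG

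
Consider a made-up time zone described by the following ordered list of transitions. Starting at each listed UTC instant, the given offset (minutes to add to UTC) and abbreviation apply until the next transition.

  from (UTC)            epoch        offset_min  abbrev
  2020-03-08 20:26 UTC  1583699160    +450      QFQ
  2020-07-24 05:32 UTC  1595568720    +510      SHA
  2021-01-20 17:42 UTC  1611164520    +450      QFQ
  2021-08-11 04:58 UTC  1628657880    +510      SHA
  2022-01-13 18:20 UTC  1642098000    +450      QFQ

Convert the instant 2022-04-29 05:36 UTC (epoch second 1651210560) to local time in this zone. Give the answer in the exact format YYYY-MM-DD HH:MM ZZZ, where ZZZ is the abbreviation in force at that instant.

2022-04-29 13:06 QFQ

Query: 2022-04-29 05:36 UTC
Rule 5/5 (QFQ, +07:30): 2022-01-13 18:20 UTC ≤ query < +∞
5·60 + 36 + 450 = 786 min
786 = 0·1440 + 786; 786 = 13·60 + 6 → 13:06, same day
→ 2022-04-29 13:06 QFQ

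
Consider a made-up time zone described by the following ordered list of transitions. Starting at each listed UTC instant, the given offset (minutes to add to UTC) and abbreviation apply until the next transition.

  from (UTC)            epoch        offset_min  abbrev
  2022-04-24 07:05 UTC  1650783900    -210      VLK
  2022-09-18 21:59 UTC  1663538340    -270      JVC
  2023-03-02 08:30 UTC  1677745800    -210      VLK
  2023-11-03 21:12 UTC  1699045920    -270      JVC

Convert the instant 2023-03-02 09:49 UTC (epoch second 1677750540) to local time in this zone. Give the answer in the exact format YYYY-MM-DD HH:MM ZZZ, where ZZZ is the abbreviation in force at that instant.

Query: 2023-03-02 09:49 UTC
Rule 3/4 (VLK, -03:30): 2023-03-02 08:30 UTC ≤ query < 2023-11-03 21:12 UTC
9·60 + 49 - 210 = 379 min
379 = 0·1440 + 379; 379 = 6·60 + 19 → 06:19, same day
→ 2023-03-02 06:19 VLK

2023-03-02 06:19 VLK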